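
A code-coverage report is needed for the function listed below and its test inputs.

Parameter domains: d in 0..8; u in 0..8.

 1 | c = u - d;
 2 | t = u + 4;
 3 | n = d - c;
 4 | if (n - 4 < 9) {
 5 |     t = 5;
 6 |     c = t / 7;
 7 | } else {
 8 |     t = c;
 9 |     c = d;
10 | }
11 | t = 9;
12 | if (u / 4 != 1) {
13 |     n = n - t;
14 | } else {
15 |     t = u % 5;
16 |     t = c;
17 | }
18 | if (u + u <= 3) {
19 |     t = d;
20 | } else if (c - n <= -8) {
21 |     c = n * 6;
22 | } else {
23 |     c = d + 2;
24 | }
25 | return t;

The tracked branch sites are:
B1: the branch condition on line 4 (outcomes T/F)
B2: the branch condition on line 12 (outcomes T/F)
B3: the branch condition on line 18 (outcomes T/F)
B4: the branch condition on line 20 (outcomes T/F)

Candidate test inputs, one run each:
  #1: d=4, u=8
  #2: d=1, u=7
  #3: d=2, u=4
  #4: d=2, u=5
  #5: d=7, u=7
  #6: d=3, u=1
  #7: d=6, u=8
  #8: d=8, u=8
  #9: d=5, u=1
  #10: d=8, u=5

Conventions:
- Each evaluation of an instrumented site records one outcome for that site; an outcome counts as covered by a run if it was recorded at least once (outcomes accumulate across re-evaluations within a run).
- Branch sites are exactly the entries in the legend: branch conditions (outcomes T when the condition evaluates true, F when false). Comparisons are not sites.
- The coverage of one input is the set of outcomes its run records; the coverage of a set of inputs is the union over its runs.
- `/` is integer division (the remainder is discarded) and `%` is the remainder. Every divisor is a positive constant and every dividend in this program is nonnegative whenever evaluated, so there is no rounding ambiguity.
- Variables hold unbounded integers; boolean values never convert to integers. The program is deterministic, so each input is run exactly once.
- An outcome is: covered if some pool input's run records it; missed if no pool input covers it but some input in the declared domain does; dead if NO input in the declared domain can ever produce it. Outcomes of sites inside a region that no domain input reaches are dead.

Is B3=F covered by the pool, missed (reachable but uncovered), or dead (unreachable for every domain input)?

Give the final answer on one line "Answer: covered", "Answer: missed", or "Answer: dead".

B3=F is recorded by pool input(s) 1, 2, 3, 4, 5, 7, 8, 10 -> covered

Answer: covered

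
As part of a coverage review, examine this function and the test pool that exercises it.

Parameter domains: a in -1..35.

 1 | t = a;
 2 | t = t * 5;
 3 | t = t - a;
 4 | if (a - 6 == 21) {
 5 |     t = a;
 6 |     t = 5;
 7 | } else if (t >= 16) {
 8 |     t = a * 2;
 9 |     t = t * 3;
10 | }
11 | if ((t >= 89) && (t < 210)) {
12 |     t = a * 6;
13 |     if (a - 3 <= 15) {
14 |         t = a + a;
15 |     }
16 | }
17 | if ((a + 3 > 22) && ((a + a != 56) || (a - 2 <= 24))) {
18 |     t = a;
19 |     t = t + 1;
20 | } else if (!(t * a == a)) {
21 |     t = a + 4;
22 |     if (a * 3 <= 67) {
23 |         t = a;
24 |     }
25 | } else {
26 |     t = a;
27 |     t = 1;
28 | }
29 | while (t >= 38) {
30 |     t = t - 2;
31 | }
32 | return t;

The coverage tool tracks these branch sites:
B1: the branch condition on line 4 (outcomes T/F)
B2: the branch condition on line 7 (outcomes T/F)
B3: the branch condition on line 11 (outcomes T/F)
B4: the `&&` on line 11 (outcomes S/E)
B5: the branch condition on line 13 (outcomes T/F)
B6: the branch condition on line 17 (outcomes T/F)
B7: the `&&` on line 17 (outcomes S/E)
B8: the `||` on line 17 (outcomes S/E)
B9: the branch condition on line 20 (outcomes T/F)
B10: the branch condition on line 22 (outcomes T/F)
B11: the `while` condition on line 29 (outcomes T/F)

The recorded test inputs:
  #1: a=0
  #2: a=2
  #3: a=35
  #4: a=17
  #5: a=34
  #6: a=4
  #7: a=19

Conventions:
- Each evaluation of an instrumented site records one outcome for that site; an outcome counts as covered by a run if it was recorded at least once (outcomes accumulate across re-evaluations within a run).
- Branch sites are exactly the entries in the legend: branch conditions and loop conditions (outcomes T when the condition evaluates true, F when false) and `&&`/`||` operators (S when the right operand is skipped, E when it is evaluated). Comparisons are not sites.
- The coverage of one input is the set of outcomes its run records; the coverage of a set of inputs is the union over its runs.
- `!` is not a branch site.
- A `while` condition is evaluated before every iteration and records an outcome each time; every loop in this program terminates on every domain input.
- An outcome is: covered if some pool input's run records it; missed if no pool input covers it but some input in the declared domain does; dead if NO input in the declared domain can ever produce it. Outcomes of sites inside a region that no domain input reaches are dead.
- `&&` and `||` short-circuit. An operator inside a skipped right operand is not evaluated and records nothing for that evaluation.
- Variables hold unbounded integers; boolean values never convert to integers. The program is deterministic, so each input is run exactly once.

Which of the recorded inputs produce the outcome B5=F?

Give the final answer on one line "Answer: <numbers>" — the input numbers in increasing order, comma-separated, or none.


input #1 (a=0): does not record B5=F
input #2 (a=2): does not record B5=F
input #3 (a=35): does not record B5=F
input #4 (a=17): does not record B5=F
input #5 (a=34): records B5=F
input #6 (a=4): does not record B5=F
input #7 (a=19): records B5=F
Answer: 5, 7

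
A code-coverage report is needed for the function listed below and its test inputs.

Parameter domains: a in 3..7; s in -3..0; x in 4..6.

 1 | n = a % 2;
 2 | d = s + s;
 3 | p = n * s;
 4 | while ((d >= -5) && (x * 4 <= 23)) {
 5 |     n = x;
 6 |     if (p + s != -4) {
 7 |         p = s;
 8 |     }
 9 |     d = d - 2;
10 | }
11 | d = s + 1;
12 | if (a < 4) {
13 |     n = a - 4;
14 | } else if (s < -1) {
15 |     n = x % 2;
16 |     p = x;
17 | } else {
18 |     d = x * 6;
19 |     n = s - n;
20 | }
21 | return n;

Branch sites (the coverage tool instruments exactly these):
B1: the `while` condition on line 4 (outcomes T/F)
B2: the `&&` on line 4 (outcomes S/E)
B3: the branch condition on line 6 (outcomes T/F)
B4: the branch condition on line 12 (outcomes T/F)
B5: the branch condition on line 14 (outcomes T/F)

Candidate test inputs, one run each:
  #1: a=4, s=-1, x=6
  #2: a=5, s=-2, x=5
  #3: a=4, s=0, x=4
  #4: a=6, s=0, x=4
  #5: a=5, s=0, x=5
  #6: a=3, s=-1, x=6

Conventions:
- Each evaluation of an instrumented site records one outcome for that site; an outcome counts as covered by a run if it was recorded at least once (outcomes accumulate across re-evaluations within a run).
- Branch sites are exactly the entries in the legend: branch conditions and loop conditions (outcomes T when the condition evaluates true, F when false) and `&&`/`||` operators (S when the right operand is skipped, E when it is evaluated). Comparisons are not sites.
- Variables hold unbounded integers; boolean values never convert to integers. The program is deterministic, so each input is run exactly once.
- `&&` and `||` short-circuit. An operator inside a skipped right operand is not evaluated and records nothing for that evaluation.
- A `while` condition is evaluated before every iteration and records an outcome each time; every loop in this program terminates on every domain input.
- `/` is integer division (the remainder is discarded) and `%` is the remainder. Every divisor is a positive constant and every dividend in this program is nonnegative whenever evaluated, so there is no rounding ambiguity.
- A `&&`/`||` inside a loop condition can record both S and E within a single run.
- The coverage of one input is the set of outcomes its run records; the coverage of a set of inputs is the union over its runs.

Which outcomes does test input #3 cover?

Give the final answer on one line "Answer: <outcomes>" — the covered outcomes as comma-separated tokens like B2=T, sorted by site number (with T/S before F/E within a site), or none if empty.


Event log for input #3 (a=4, s=0, x=4):
  B2->E, B1->T, B3->T, B2->E, B1->T, B3->T, B2->E, B1->T, B3->T, B2->S
  B1->F, B4->F, B5->F
deduplicating events, the covered set is: B1=T, B1=F, B2=S, B2=E, B3=T, B4=F, B5=F
Answer: B1=T, B1=F, B2=S, B2=E, B3=T, B4=F, B5=F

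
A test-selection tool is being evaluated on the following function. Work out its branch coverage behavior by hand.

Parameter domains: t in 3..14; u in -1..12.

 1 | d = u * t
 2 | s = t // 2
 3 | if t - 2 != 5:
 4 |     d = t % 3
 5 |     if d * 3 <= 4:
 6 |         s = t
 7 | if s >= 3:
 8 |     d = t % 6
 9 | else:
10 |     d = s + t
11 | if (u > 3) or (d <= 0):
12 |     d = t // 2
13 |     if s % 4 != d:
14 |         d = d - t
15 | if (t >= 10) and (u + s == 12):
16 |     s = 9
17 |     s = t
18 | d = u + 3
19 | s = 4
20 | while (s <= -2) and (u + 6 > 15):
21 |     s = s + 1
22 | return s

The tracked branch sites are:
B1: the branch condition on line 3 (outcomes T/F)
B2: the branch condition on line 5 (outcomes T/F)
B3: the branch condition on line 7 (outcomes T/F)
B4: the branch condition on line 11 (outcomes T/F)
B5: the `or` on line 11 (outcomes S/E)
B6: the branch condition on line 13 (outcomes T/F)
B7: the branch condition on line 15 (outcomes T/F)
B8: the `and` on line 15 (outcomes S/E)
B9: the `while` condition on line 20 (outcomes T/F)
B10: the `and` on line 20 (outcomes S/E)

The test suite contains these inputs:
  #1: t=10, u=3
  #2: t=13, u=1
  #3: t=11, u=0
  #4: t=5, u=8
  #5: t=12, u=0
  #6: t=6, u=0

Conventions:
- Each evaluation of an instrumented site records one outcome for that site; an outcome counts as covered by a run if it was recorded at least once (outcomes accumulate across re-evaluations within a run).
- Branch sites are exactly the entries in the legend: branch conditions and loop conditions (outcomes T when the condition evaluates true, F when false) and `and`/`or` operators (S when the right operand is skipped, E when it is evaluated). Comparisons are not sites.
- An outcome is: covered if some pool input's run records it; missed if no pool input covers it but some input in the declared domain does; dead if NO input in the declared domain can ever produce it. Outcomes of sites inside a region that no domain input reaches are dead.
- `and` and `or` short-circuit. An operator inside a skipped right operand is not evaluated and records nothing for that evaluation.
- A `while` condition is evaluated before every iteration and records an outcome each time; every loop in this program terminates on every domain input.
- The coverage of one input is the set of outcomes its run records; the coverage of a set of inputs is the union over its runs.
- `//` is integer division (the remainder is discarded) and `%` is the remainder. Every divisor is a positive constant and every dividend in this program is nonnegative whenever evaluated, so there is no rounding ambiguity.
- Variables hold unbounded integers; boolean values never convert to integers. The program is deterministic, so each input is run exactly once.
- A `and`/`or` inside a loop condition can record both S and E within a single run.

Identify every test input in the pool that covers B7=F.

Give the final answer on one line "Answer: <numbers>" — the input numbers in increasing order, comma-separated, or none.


input #1 (t=10, u=3): records B7=F
input #2 (t=13, u=1): records B7=F
input #3 (t=11, u=0): records B7=F
input #4 (t=5, u=8): records B7=F
input #5 (t=12, u=0): does not record B7=F
input #6 (t=6, u=0): records B7=F
Answer: 1, 2, 3, 4, 6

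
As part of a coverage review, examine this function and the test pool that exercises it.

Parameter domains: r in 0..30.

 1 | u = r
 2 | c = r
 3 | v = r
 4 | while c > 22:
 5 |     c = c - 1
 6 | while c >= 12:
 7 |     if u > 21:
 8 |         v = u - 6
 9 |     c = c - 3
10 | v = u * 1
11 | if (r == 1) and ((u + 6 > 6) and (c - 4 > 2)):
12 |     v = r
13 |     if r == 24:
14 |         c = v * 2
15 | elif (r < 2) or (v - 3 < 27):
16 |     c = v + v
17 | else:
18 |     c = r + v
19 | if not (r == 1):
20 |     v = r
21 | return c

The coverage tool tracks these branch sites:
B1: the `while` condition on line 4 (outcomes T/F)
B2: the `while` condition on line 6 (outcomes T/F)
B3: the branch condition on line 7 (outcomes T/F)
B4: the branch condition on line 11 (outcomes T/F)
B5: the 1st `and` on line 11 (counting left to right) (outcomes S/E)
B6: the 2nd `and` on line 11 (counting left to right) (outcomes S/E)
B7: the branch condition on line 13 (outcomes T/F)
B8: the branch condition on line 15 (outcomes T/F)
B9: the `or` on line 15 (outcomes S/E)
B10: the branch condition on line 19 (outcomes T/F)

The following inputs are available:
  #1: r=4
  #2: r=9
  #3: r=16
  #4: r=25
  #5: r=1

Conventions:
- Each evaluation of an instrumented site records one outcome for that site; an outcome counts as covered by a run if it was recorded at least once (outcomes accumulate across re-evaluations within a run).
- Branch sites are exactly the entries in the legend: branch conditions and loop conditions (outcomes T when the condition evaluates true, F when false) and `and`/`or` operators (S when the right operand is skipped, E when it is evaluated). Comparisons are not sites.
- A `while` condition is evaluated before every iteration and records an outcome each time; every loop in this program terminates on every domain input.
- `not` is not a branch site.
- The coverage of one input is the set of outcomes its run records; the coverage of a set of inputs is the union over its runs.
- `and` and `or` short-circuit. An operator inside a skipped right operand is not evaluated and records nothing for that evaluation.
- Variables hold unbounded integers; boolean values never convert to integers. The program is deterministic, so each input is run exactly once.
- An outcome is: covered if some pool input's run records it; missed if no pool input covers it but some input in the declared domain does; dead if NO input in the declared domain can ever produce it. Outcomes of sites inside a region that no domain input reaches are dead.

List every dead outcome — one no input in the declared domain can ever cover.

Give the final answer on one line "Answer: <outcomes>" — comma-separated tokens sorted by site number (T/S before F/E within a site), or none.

sweeping the full domain (31 inputs) for each outcome:
  B4=T: unreachable across the whole domain -> dead
  B6=S: unreachable across the whole domain -> dead
  B7=T: unreachable across the whole domain -> dead
  B7=F: unreachable across the whole domain -> dead
  reachable outcomes have witnesses, e.g. B1=T (e.g. r=23), B1=F (e.g. r=0), B2=T (e.g. r=12), B2=F (e.g. r=0)

Answer: B4=T, B6=S, B7=T, B7=F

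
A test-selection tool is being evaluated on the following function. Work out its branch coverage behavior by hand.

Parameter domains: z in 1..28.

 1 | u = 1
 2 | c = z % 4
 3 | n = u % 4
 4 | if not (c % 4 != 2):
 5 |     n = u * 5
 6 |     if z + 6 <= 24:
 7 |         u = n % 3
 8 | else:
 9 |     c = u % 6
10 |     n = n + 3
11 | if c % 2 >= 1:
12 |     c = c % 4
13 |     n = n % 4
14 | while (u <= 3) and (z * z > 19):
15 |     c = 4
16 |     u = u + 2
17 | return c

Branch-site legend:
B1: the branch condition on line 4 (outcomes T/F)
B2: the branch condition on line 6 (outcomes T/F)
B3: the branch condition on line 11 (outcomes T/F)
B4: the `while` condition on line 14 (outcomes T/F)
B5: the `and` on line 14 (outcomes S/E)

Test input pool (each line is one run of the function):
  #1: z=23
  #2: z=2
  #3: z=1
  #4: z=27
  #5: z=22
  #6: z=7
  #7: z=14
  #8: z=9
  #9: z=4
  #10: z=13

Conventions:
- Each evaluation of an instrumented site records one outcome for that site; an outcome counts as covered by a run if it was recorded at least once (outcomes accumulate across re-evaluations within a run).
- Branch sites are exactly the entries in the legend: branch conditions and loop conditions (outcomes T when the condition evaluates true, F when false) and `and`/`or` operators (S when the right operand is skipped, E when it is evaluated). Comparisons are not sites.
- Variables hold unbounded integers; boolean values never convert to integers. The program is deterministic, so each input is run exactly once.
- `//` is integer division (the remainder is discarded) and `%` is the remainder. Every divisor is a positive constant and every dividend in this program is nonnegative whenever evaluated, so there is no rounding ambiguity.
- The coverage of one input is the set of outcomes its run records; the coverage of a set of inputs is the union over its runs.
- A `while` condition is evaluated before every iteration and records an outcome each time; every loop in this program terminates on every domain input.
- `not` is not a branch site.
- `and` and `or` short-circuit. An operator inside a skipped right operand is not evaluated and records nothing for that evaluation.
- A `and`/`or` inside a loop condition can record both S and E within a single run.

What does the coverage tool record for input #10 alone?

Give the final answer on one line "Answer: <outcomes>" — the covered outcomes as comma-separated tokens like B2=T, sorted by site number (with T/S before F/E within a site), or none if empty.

Running input #10 (z=13), event by event:
  B1->F, B3->T, B5->E, B4->T, B5->E, B4->T, B5->S, B4->F
deduplicating events, the covered set is: B1=F, B3=T, B4=T, B4=F, B5=S, B5=E

Answer: B1=F, B3=T, B4=T, B4=F, B5=S, B5=E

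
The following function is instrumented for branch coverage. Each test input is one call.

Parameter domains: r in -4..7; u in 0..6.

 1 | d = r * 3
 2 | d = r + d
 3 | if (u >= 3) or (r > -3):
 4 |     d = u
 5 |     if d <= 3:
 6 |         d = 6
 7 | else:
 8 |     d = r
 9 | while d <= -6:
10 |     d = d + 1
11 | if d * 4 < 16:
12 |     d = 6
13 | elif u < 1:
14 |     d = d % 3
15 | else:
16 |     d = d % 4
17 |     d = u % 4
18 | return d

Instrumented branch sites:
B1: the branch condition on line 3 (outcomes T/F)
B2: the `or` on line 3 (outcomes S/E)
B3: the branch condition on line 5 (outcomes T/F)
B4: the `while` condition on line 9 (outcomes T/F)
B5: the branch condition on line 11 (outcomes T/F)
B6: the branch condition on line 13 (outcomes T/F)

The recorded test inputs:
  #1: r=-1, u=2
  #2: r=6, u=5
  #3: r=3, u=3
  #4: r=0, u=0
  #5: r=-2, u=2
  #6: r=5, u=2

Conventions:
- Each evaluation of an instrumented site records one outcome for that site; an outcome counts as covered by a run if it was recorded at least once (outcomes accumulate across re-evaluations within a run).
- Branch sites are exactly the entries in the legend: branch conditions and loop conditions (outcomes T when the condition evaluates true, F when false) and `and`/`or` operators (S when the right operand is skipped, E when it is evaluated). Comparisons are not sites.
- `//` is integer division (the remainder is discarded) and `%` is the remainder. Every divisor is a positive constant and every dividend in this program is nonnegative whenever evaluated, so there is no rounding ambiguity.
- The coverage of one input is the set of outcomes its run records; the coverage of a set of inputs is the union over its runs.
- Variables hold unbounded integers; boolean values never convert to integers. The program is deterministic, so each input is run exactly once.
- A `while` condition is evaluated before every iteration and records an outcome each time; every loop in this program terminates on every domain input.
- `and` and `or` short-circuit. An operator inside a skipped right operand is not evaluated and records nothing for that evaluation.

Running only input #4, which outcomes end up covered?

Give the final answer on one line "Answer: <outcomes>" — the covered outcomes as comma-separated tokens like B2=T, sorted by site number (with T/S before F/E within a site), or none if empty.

Event log for input #4 (r=0, u=0):
  B2->E, B1->T, B3->T, B4->F, B5->F, B6->T
collecting distinct outcomes: B1=T, B2=E, B3=T, B4=F, B5=F, B6=T

Answer: B1=T, B2=E, B3=T, B4=F, B5=F, B6=T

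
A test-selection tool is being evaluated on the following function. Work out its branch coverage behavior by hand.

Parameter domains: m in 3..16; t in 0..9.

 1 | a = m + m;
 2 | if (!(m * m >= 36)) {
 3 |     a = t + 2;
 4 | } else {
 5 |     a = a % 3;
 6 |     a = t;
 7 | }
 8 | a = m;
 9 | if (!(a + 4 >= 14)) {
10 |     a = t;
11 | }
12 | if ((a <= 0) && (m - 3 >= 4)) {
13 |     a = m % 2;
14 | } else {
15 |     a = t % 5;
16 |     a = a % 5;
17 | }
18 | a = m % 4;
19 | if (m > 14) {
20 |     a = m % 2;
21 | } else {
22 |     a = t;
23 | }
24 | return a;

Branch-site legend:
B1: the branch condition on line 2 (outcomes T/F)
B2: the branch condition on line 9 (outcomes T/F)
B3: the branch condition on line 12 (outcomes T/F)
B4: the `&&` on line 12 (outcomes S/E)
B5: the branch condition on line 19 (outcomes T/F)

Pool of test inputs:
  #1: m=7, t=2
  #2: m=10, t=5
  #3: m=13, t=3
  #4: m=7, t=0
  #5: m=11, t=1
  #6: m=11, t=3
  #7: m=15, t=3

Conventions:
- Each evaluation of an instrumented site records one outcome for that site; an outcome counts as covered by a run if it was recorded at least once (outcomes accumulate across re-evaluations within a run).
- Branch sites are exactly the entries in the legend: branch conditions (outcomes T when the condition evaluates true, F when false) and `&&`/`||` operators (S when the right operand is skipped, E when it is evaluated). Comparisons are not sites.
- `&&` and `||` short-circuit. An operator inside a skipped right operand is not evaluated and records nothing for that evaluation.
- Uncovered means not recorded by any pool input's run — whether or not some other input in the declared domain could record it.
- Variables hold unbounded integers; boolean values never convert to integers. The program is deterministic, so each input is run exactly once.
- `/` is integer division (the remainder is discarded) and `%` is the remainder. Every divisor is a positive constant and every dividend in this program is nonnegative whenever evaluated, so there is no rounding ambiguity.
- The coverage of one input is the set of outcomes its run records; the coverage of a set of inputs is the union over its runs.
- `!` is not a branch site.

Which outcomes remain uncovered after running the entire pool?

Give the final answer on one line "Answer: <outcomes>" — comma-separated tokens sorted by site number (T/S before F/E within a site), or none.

input #1 (m=7, t=2): events B1->F, B2->T, B4->S, B3->F, B5->F; covers B1=F, B2=T, B3=F, B4=S, B5=F
input #2 (m=10, t=5): events B1->F, B2->F, B4->S, B3->F, B5->F; covers B1=F, B2=F, B3=F, B4=S, B5=F
input #3 (m=13, t=3): events B1->F, B2->F, B4->S, B3->F, B5->F; covers B1=F, B2=F, B3=F, B4=S, B5=F
input #4 (m=7, t=0): events B1->F, B2->T, B4->E, B3->T, B5->F; covers B1=F, B2=T, B3=T, B4=E, B5=F
input #5 (m=11, t=1): events B1->F, B2->F, B4->S, B3->F, B5->F; covers B1=F, B2=F, B3=F, B4=S, B5=F
input #6 (m=11, t=3): events B1->F, B2->F, B4->S, B3->F, B5->F; covers B1=F, B2=F, B3=F, B4=S, B5=F
input #7 (m=15, t=3): events B1->F, B2->F, B4->S, B3->F, B5->T; covers B1=F, B2=F, B3=F, B4=S, B5=T
union over the pool: B1=F, B2=T, B2=F, B3=T, B3=F, B4=S, B4=E, B5=T, B5=F
uncovered (1 of 10): B1=T

Answer: B1=T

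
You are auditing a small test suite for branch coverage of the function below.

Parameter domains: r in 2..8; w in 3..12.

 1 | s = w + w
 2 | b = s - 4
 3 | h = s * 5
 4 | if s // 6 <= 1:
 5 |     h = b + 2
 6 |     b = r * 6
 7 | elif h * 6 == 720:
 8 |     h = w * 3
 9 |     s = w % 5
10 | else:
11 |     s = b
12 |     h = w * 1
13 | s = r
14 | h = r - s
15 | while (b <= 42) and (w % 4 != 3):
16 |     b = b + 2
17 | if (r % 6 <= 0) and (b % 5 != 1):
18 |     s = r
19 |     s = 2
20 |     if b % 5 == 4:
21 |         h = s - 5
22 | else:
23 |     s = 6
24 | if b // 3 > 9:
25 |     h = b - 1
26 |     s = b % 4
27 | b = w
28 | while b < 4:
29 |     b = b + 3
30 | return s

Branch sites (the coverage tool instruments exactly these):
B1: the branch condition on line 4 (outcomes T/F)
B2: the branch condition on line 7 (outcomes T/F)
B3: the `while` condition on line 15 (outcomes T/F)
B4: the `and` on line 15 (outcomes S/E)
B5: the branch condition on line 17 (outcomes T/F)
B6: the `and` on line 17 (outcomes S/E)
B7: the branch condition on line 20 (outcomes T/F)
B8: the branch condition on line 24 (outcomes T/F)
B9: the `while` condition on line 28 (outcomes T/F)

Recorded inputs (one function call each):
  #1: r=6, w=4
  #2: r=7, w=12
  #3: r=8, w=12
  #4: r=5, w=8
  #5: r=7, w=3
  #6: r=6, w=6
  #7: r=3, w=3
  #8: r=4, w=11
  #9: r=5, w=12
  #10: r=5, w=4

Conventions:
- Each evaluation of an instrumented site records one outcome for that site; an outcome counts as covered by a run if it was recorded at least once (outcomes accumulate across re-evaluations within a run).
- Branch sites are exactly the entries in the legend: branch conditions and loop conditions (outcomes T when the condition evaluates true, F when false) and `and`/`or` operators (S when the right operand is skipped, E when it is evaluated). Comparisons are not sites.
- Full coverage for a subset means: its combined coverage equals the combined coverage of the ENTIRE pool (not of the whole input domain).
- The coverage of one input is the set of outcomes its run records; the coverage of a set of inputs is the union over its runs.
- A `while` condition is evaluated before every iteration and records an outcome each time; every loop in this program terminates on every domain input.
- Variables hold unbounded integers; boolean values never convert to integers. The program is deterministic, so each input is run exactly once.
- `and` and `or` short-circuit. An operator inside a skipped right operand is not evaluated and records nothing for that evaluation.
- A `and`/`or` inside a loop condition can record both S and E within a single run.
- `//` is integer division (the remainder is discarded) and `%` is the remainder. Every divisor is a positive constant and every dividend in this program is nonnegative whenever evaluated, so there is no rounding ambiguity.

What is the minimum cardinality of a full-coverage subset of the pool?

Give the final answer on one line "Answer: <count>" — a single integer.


input #1, r=6, w=4: events B1->T, B4->E, B3->T, B4->E, B3->T, B4->E, B3->T, B4->E, B3->T, B4->S, B3->F, B6->E, B5->T, B7->T, ...; outcomes B1=T, B3=T, B3=F, B4=S, B4=E, B5=T, B6=E, B7=T, B8=T, B9=F
input #2, r=7, w=12: events B1->F, B2->T, B4->E, B3->T, B4->E, B3->T, B4->E, B3->T, B4->E, B3->T, B4->E, B3->T, B4->E, B3->T, ...; outcomes B1=F, B2=T, B3=T, B3=F, B4=S, B4=E, B5=F, B6=S, B8=T, B9=F
input #3, r=8, w=12: events B1->F, B2->T, B4->E, B3->T, B4->E, B3->T, B4->E, B3->T, B4->E, B3->T, B4->E, B3->T, B4->E, B3->T, ...; outcomes B1=F, B2=T, B3=T, B3=F, B4=S, B4=E, B5=F, B6=S, B8=T, B9=F
input #4, r=5, w=8: events B1->F, B2->F, B4->E, B3->T, B4->E, B3->T, B4->E, B3->T, B4->E, B3->T, B4->E, B3->T, B4->E, B3->T, ...; outcomes B1=F, B2=F, B3=T, B3=F, B4=S, B4=E, B5=F, B6=S, B8=T, B9=F
input #5, r=7, w=3: events B1->T, B4->E, B3->F, B6->S, B5->F, B8->T, B9->T, B9->F; outcomes B1=T, B3=F, B4=E, B5=F, B6=S, B8=T, B9=T, B9=F
input #6, r=6, w=6: events B1->F, B2->F, B4->E, B3->T, B4->E, B3->T, B4->E, B3->T, B4->E, B3->T, B4->E, B3->T, B4->E, B3->T, ...; outcomes B1=F, B2=F, B3=T, B3=F, B4=S, B4=E, B5=T, B6=E, B7=T, B8=T, B9=F
input #7, r=3, w=3: events B1->T, B4->E, B3->F, B6->S, B5->F, B8->F, B9->T, B9->F; outcomes B1=T, B3=F, B4=E, B5=F, B6=S, B8=F, B9=T, B9=F
input #8, r=4, w=11: events B1->F, B2->F, B4->E, B3->F, B6->S, B5->F, B8->F, B9->F; outcomes B1=F, B2=F, B3=F, B4=E, B5=F, B6=S, B8=F, B9=F
input #9, r=5, w=12: events B1->F, B2->T, B4->E, B3->T, B4->E, B3->T, B4->E, B3->T, B4->E, B3->T, B4->E, B3->T, B4->E, B3->T, ...; outcomes B1=F, B2=T, B3=T, B3=F, B4=S, B4=E, B5=F, B6=S, B8=T, B9=F
input #10, r=5, w=4: events B1->T, B4->E, B3->T, B4->E, B3->T, B4->E, B3->T, B4->E, B3->T, B4->E, B3->T, B4->E, B3->T, B4->E, ...; outcomes B1=T, B3=T, B3=F, B4=S, B4=E, B5=F, B6=S, B8=T, B9=F
union over all inputs: B1=T, B1=F, B2=T, B2=F, B3=T, B3=F, B4=S, B4=E, B5=T, B5=F, B6=S, B6=E, B7=T, B8=T, B8=F, B9=T, B9=F (17 outcomes)
no size-1 subset reaches all 17 outcomes (best union: 11/17)
no size-2 subset reaches all 17 outcomes (best union: 16/17)
inputs {2, 6, 7} (size 3) cover everything; no size-3 subset with a lexicographically smaller index list covers all 17
Answer: 3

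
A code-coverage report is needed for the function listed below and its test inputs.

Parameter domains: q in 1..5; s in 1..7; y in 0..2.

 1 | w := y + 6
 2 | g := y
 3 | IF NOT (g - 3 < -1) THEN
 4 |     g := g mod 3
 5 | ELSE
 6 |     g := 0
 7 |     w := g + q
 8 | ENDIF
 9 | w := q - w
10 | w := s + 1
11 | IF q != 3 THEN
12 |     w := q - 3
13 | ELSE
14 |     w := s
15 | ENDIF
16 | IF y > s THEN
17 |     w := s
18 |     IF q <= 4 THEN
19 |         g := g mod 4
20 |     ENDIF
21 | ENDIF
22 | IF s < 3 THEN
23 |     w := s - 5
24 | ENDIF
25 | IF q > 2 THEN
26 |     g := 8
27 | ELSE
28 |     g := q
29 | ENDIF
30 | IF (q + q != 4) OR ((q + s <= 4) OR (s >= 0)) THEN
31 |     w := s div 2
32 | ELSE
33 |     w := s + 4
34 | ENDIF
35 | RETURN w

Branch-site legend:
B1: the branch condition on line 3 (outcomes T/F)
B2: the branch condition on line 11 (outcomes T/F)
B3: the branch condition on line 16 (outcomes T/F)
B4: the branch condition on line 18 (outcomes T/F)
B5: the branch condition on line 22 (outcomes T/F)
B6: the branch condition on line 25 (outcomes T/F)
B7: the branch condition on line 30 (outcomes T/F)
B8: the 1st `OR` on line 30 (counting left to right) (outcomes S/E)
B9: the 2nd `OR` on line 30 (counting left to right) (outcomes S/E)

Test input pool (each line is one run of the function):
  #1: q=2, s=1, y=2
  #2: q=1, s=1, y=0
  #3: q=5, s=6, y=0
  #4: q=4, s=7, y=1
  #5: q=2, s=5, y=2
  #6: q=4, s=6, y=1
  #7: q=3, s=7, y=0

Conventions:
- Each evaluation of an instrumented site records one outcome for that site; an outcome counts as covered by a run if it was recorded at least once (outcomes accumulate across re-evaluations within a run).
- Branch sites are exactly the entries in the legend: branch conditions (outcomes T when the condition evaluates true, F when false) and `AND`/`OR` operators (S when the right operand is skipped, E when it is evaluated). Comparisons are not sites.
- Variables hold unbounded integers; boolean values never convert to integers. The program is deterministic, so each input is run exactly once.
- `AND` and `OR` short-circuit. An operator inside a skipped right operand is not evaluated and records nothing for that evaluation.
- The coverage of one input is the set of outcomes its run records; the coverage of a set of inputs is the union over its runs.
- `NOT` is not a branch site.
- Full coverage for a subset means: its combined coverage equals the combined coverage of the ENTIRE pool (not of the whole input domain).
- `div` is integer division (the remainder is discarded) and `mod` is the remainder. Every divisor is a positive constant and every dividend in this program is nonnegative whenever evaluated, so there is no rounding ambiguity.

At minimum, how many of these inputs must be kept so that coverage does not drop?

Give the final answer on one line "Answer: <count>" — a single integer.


input #1 (q=2, s=1, y=2): covers B1=T, B2=T, B3=T, B4=T, B5=T, B6=F, B7=T, B8=E, B9=S
input #2 (q=1, s=1, y=0): covers B1=F, B2=T, B3=F, B5=T, B6=F, B7=T, B8=S
input #3 (q=5, s=6, y=0): covers B1=F, B2=T, B3=F, B5=F, B6=T, B7=T, B8=S
input #4 (q=4, s=7, y=1): covers B1=F, B2=T, B3=F, B5=F, B6=T, B7=T, B8=S
input #5 (q=2, s=5, y=2): covers B1=T, B2=T, B3=F, B5=F, B6=F, B7=T, B8=E, B9=E
input #6 (q=4, s=6, y=1): covers B1=F, B2=T, B3=F, B5=F, B6=T, B7=T, B8=S
input #7 (q=3, s=7, y=0): covers B1=F, B2=F, B3=F, B5=F, B6=T, B7=T, B8=S
pool-wide coverage (16 outcomes): B1=T, B1=F, B2=T, B2=F, B3=T, B3=F, B4=T, B5=T, B5=F, B6=T, B6=F, B7=T, B8=S, B8=E, B9=S, B9=E
size 1 is not enough: best union over all size-1 subsets is 9/16
size 2 is not enough: best union over all size-2 subsets is 15/16
at size 3, {1, 5, 7} reaches all 16 outcomes; every lexicographically earlier size-3 subset fails
Answer: 3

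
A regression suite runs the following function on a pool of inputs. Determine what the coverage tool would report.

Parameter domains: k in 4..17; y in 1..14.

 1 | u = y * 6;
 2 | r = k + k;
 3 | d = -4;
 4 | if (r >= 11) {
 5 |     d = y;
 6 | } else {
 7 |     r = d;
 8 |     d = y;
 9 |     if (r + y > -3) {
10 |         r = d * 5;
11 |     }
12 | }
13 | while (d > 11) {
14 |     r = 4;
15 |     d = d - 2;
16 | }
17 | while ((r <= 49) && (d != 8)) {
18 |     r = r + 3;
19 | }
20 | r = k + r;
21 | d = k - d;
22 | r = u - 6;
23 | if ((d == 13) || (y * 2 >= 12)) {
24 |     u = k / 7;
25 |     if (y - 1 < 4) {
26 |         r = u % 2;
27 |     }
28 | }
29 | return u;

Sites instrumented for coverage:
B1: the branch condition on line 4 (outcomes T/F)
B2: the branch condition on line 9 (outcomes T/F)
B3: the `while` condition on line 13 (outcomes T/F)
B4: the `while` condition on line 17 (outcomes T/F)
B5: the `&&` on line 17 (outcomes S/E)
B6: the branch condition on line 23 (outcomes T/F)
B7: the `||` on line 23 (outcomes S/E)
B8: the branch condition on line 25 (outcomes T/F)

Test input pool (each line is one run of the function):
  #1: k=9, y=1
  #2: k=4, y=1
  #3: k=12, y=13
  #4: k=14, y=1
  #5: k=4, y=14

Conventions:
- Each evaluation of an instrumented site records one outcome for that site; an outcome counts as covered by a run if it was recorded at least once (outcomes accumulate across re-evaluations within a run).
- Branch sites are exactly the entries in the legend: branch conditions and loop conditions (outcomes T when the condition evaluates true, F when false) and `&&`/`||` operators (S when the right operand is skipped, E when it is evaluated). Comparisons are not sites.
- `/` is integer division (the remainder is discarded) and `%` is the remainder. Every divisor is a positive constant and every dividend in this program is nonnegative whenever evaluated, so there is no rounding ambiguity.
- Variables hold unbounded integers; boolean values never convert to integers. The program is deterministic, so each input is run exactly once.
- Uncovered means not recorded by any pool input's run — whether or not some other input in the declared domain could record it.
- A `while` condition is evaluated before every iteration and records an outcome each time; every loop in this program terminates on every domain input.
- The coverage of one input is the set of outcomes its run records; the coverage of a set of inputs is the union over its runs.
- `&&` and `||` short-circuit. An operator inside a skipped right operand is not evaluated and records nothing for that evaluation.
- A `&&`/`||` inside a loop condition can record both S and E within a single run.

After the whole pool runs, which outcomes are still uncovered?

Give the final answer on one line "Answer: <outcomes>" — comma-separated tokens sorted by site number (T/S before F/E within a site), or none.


run #1 (k=9, y=1) runs B1->T, B3->F, B5->E, B4->T, B5->E, B4->T, B5->E, B4->T, B5->E, B4->T, B5->E, B4->T, B5->E, B4->T, ...; records B1=T, B3=F, B4=T, B4=F, B5=S, B5=E, B6=F, B7=E
run #2 (k=4, y=1) runs B1->F, B2->F, B3->F, B5->E, B4->T, B5->E, B4->T, B5->E, B4->T, B5->E, B4->T, B5->E, B4->T, B5->E, ...; records B1=F, B2=F, B3=F, B4=T, B4=F, B5=S, B5=E, B6=F, B7=E
run #3 (k=12, y=13) runs B1->T, B3->T, B3->F, B5->E, B4->T, B5->E, B4->T, B5->E, B4->T, B5->E, B4->T, B5->E, B4->T, B5->E, ...; records B1=T, B3=T, B3=F, B4=T, B4=F, B5=S, B5=E, B6=T, B7=E, B8=F
run #4 (k=14, y=1) runs B1->T, B3->F, B5->E, B4->T, B5->E, B4->T, B5->E, B4->T, B5->E, B4->T, B5->E, B4->T, B5->E, B4->T, ...; records B1=T, B3=F, B4=T, B4=F, B5=S, B5=E, B6=T, B7=S, B8=T
run #5 (k=4, y=14) runs B1->F, B2->T, B3->T, B3->T, B3->F, B5->E, B4->T, B5->E, B4->T, B5->E, B4->T, B5->E, B4->T, B5->E, ...; records B1=F, B2=T, B3=T, B3=F, B4=T, B4=F, B5=S, B5=E, B6=T, B7=E, B8=F
union over the pool: B1=T, B1=F, B2=T, B2=F, B3=T, B3=F, B4=T, B4=F, B5=S, B5=E, B6=T, B6=F, B7=S, B7=E, B8=T, B8=F
uncovered (0 of 16): none
Answer: none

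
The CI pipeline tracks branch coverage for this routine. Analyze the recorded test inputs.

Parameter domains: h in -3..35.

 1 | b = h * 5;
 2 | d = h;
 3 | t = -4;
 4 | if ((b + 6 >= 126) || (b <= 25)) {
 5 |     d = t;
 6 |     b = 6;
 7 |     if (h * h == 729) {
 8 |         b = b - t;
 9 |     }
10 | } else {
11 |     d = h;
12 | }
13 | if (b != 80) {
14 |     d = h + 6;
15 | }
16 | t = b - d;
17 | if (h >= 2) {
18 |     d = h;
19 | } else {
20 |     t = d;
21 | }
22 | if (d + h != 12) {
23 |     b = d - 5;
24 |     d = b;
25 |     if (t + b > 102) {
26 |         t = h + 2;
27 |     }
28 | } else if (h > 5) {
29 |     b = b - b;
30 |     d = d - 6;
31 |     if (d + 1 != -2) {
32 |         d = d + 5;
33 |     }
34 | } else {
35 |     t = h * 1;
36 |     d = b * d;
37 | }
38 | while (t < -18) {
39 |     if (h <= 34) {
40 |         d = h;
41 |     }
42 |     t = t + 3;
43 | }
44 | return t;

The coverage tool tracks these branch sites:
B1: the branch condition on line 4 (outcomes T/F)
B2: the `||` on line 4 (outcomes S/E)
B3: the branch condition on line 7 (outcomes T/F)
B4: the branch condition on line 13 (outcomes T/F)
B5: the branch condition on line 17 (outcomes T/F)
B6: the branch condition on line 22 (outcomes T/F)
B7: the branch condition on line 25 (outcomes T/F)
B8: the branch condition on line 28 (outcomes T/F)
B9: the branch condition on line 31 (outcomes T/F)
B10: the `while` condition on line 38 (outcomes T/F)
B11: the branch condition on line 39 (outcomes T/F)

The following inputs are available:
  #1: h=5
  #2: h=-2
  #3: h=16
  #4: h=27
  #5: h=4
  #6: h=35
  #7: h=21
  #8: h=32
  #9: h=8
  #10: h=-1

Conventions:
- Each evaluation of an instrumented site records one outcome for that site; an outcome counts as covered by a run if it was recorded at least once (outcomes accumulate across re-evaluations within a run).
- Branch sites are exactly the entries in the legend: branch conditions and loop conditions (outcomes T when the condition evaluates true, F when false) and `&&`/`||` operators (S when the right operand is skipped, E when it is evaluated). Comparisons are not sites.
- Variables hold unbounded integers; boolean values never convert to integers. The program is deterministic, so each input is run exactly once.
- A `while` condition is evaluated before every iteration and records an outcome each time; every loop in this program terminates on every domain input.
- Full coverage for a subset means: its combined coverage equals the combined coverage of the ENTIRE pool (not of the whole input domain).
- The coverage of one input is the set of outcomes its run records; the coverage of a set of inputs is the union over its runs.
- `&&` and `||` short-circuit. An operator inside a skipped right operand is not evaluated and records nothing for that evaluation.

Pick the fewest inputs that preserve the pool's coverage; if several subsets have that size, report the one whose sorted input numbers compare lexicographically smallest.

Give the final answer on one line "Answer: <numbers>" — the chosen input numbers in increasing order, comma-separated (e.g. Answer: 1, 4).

input #1, h=5: events B2->E, B1->T, B3->F, B4->T, B5->T, B6->T, B7->F, B10->F; outcomes B1=T, B2=E, B3=F, B4=T, B5=T, B6=T, B7=F, B10=F
input #2, h=-2: events B2->E, B1->T, B3->F, B4->T, B5->F, B6->T, B7->F, B10->F; outcomes B1=T, B2=E, B3=F, B4=T, B5=F, B6=T, B7=F, B10=F
input #3, h=16: events B2->E, B1->F, B4->F, B5->T, B6->T, B7->F, B10->F; outcomes B1=F, B2=E, B4=F, B5=T, B6=T, B7=F, B10=F
input #4, h=27: events B2->S, B1->T, B3->T, B4->T, B5->T, B6->T, B7->F, B10->T, B11->T, B10->T, B11->T, B10->F; outcomes B1=T, B2=S, B3=T, B4=T, B5=T, B6=T, B7=F, B10=T, B10=F, B11=T
input #5, h=4: events B2->E, B1->T, B3->F, B4->T, B5->T, B6->T, B7->F, B10->F; outcomes B1=T, B2=E, B3=F, B4=T, B5=T, B6=T, B7=F, B10=F
input #6, h=35: events B2->S, B1->T, B3->F, B4->T, B5->T, B6->T, B7->F, B10->T, B11->F, B10->T, B11->F, B10->T, B11->F, B10->T, ...; outcomes B1=T, B2=S, B3=F, B4=T, B5=T, B6=T, B7=F, B10=T, B10=F, B11=F
input #7, h=21: events B2->E, B1->F, B4->T, B5->T, B6->T, B7->F, B10->F; outcomes B1=F, B2=E, B4=T, B5=T, B6=T, B7=F, B10=F
input #8, h=32: events B2->S, B1->T, B3->F, B4->T, B5->T, B6->T, B7->F, B10->T, B11->T, B10->T, B11->T, B10->T, B11->T, B10->T, ...; outcomes B1=T, B2=S, B3=F, B4=T, B5=T, B6=T, B7=F, B10=T, B10=F, B11=T
input #9, h=8: events B2->E, B1->F, B4->T, B5->T, B6->T, B7->F, B10->F; outcomes B1=F, B2=E, B4=T, B5=T, B6=T, B7=F, B10=F
input #10, h=-1: events B2->E, B1->T, B3->F, B4->T, B5->F, B6->T, B7->F, B10->F; outcomes B1=T, B2=E, B3=F, B4=T, B5=F, B6=T, B7=F, B10=F
together the pool reaches 16 outcomes: B1=T, B1=F, B2=S, B2=E, B3=T, B3=F, B4=T, B4=F, B5=T, B5=F, B6=T, B7=F, B10=T, B10=F, B11=T, B11=F
checked all size-1 subsets: none covers 16 outcomes (max 10/16)
checked all size-2 subsets: none covers 16 outcomes (max 13/16)
checked all size-3 subsets: none covers 16 outcomes (max 15/16)
at size 4, {2, 3, 4, 6} reaches all 16 outcomes; every lexicographically earlier size-4 subset fails

Answer: 2, 3, 4, 6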